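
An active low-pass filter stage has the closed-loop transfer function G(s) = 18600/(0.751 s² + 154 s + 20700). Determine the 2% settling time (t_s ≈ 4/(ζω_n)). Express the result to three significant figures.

t_s ≈ 0.0390 s

Dividing through by 0.751: denominator becomes s² + 205.1 s + 27560.
So ω_n = √27560 = 166 rad/s and ζ = 205.1/(2·166) = 0.618.
t_s ≈ 4/(ζω_n) = 0.0390 s.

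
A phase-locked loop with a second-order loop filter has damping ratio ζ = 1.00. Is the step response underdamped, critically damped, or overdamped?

Since ζ = 1, the system is critically damped.

critically damped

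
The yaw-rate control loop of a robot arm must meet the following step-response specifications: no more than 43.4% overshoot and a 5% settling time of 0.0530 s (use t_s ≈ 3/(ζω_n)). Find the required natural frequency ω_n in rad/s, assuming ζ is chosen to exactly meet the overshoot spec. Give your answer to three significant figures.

ω_n ≈ 220 rad/s

From %OS = 100·exp(−πζ/√(1−ζ²)), invert to get ζ = −ln(OS)/√(π² + ln²(OS)) with OS = 0.434.
−ln 0.434 = 0.8347, so ζ = 0.8347/√(π² + 0.6967) = 0.257.
Then ω_n = 3/(ζ t_s) = 3/(0.257 × 0.0530) = 220 rad/s.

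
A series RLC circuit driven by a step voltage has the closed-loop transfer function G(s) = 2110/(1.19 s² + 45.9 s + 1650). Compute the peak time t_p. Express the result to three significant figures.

t_p ≈ 0.0986 s

Dividing through by 1.19: denominator becomes s² + 38.57 s + 1387.
So ω_n = √1387 = 37.2 rad/s and ζ = 38.57/(2·37.2) = 0.518.
ω_d = 37.2·√(1 − 0.518²) = 31.9 rad/s. t_p = π/ω_d = 0.0986 s.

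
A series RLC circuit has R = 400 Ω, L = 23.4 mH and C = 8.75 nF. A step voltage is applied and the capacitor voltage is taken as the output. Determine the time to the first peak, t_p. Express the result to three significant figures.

For a series RLC circuit (capacitor voltage as output), ω_n = 1/√(LC) = 1/√(23.4 mH · 8.75 nF) = 69900 rad/s.
ζ = (R/2)·√(C/L) = (400/2)·√(8.75 nF/23.4 mH) = 0.122.
ω_d = 69900·√(1 − 0.122²) = 69400 rad/s. t_p = π/ω_d = 0.0000453 s.

t_p ≈ 0.0000453 s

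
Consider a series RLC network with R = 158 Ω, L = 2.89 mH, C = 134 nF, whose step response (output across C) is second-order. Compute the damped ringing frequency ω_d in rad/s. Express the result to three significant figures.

ω_d ≈ 42800 rad/s

For a series RLC circuit (capacitor voltage as output), ω_n = 1/√(LC) = 1/√(2.89 mH · 134 nF) = 50800 rad/s.
ζ = (R/2)·√(C/L) = (158/2)·√(134 nF/2.89 mH) = 0.538.
ω_d = 50800·√(1 − 0.538²) = 42800 rad/s.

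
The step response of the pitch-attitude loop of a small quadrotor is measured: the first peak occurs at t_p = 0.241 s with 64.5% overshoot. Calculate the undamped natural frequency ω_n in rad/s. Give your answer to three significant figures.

From the overshoot, ζ = −ln(OS)/√(π²+ln²(OS)) = 0.138.
From t_p = π/ω_d, ω_d = π/0.241 = 13.0 rad/s, so ω_n = ω_d/√(1−ζ²) = 13.2 rad/s.

ω_n ≈ 13.2 rad/s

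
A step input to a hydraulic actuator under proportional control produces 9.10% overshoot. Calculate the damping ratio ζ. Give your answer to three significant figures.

ζ ≈ 0.607

From %OS = 100·exp(−πζ/√(1−ζ²)), invert to get ζ = −ln(OS)/√(π² + ln²(OS)) with OS = 0.0910.
−ln 0.0910 = 2.397, so ζ = 2.397/√(π² + 5.745) = 0.607.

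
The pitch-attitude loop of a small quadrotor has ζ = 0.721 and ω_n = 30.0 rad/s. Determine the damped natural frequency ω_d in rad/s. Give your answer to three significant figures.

ω_d ≈ 20.8 rad/s

ω_d = ω_n√(1−ζ²) = 30.0·√0.480 = 20.8 rad/s.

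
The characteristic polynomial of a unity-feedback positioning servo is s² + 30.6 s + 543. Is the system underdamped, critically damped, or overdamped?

underdamped

a² − 4b = 30.6² − 4·543 < 0 (complex roots); the system is underdamped.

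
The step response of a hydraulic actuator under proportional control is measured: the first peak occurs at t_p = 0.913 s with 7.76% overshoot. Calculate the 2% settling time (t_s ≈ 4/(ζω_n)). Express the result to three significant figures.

t_s ≈ 1.43 s

ζ from %OS: ζ = |ln 0.0776|/√(π²+ln²0.0776) = 0.631.
From t_p = π/ω_d, ω_d = π/0.913 = 3.44 rad/s, so ω_n = ω_d/√(1−ζ²) = 4.44 rad/s.
t_s ≈ 4/(ζω_n) = 4/(0.631·4.44) = 1.43 s.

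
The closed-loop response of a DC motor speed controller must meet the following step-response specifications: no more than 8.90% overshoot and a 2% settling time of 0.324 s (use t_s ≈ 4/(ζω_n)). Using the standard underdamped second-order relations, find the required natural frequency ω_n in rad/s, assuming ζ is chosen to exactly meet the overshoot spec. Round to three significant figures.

Inverting the overshoot relation: ζ = |ln 0.0890|/√(π² + ln²0.0890) = 0.610.
Then ω_n = 4/(ζ t_s) = 4/(0.610 × 0.324) = 20.2 rad/s.

ω_n ≈ 20.2 rad/s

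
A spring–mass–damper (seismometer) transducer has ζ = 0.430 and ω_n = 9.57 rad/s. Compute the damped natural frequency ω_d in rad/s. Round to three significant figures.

ω_d ≈ 8.64 rad/s

ω_d = ω_n√(1−ζ²) = 9.57·√0.815 = 8.64 rad/s.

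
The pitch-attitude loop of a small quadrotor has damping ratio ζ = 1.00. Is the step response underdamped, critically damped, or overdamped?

critically damped

Since ζ = 1, the system is critically damped.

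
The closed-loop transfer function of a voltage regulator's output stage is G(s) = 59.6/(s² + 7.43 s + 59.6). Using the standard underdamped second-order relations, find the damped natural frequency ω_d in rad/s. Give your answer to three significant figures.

ω_d ≈ 6.77 rad/s

ω_n = √59.6 = 7.72 rad/s; ζ = 7.43/(2·7.72) = 0.481.
The damped frequency ω_d = ω_n√(1−ζ²) = 6.77 rad/s.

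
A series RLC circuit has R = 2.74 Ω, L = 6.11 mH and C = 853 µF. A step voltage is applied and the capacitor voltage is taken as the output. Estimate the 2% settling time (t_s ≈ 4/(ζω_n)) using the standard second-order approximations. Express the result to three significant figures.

t_s ≈ 0.0178 s

For a series RLC circuit (capacitor voltage as output), ω_n = 1/√(LC) = 1/√(6.11 mH · 853 µF) = 438 rad/s.
ζ = (R/2)·√(C/L) = (2.74/2)·√(853 µF/6.11 mH) = 0.512.
t_s ≈ 4/(ζω_n) = 0.0178 s.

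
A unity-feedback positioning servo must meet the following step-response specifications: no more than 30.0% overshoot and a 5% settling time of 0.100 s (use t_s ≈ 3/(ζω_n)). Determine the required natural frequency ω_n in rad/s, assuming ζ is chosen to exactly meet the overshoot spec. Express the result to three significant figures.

Inverting the overshoot relation: ζ = |ln 0.300|/√(π² + ln²0.300) = 0.358.
Then ω_n = 3/(ζ t_s) = 3/(0.358 × 0.100) = 83.8 rad/s.

ω_n ≈ 83.8 rad/s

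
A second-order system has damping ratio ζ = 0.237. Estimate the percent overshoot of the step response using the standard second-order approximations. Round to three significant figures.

%OS ≈ 46.5%

For an underdamped second-order system, %OS = 100·exp(−πζ/√(1−ζ²)).
πζ/√(1−ζ²) = π·0.237/√(1−0.0562) = 0.7664, so %OS = 100·e^(−0.7664) = 46.5%.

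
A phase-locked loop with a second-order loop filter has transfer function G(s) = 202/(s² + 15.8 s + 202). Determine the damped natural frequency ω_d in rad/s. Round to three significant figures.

ω_d ≈ 11.8 rad/s

Matching coefficients with s² + 2ζω_n s + ω_n² gives ω_n² = 202 ⇒ ω_n = 14.2 rad/s, and ζ = 15.8/(2ω_n) = 0.556.
ω_d = ω_n√(1−ζ²) = 11.8 rad/s.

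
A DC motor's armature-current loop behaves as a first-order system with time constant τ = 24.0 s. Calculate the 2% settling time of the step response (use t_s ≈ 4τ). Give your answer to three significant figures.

t_s ≈ 96.0 s

t_s ≈ 4τ = 96.0 s.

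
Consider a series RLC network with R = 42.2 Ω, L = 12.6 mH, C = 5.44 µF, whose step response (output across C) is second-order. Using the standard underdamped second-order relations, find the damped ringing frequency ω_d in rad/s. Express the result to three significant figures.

ω_d ≈ 3430 rad/s

For a series RLC circuit (capacitor voltage as output), ω_n = 1/√(LC) = 1/√(12.6 mH · 5.44 µF) = 3820 rad/s.
ζ = (R/2)·√(C/L) = (42.2/2)·√(5.44 µF/12.6 mH) = 0.438.
The damped frequency ω_d = ω_n√(1−ζ²) = 3430 rad/s.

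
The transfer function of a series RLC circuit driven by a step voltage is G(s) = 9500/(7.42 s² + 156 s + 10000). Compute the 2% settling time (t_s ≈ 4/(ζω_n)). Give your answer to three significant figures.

t_s ≈ 0.381 s

Dividing through by 7.42: denominator becomes s² + 21.02 s + 1348.
So ω_n = √1348 = 36.7 rad/s and ζ = 21.02/(2·36.7) = 0.286.
t_s ≈ 4/(ζω_n) = 0.381 s.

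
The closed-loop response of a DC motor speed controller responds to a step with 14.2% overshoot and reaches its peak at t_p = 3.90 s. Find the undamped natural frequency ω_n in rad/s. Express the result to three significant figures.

From the overshoot, ζ = −ln(OS)/√(π²+ln²(OS)) = 0.528.
t_p = π/ω_d ⇒ ω_d = 0.806 rad/s; then ω_n = ω_d/√(1−ζ²) = 0.948 rad/s.

ω_n ≈ 0.948 rad/s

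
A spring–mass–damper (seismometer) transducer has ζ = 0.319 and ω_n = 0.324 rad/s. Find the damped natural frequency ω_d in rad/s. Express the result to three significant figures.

ω_d = ω_n√(1−ζ²) = 0.324·√0.898 = 0.307 rad/s.

ω_d ≈ 0.307 rad/s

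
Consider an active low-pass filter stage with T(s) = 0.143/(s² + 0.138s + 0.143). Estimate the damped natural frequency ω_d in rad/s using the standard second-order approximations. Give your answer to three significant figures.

ω_d ≈ 0.372 rad/s

ω_n = √0.143 = 0.378 rad/s; ζ = 0.138/(2·0.378) = 0.182.
ω_d = ω_n√(1−ζ²) = 0.372 rad/s.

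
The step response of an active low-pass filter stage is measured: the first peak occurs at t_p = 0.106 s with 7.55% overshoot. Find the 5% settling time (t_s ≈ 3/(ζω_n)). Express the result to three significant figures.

t_s ≈ 0.123 s

ζ from %OS: ζ = |ln 0.0755|/√(π²+ln²0.0755) = 0.635.
t_p = π/ω_d ⇒ ω_d = 29.6 rad/s; then ω_n = ω_d/√(1−ζ²) = 38.4 rad/s.
t_s ≈ 3/(ζω_n) = 3/(0.635·38.4) = 0.123 s.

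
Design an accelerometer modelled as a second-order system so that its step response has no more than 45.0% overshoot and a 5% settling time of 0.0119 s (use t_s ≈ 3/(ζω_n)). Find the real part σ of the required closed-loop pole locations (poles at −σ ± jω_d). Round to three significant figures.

σ ≈ 252

The settling-time spec alone fixes σ = ζω_n = 3/t_s = 3/0.0119 = 252.
(Overshoot then fixes ζ = 0.246 and hence ω_d = σ·√(1−ζ²)/ζ = 992 rad/s.)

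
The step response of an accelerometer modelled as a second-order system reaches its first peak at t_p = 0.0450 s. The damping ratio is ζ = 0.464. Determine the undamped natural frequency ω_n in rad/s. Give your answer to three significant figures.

Peak time t_p = π/ω_d, so ω_d = π/t_p = π/0.0450 = 69.8 rad/s.
ω_n = ω_d/√(1−ζ²) = 69.8/√0.785 = 78.8 rad/s.

ω_n ≈ 78.8 rad/s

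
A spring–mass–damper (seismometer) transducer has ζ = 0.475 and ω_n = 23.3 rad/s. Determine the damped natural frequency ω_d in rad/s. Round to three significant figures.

ω_d ≈ 20.5 rad/s

ω_d = ω_n√(1−ζ²) = 23.3·√0.774 = 20.5 rad/s.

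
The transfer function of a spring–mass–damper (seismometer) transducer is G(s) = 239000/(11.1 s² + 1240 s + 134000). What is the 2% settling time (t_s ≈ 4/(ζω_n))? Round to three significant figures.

t_s ≈ 0.0716 s

Dividing through by 11.1: denominator becomes s² + 111.7 s + 12070.
So ω_n = √12070 = 110 rad/s and ζ = 111.7/(2·110) = 0.508.
t_s ≈ 4/(ζω_n) = 0.0716 s.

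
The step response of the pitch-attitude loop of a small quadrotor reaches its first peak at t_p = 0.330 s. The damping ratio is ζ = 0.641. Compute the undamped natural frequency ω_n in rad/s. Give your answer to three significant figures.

ω_n ≈ 12.4 rad/s

Peak time t_p = π/ω_d, so ω_d = π/t_p = π/0.330 = 9.52 rad/s.
ω_n = ω_d/√(1−ζ²) = 9.52/√0.589 = 12.4 rad/s.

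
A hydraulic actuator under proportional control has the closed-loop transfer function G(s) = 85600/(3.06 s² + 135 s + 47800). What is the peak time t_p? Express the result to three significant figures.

Dividing through by 3.06: denominator becomes s² + 44.12 s + 15620.
So ω_n = √15620 = 125 rad/s and ζ = 44.12/(2·125) = 0.176.
ω_d = 125·√(1 − 0.176²) = 123 rad/s. t_p = π/ω_d = 0.0255 s.

t_p ≈ 0.0255 s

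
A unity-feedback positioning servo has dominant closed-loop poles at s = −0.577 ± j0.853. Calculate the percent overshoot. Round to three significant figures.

%OS ≈ 11.9%

With σ = 0.577, ω_d = 0.853: ω_n = √(σ²+ω_d²) = 1.03 rad/s, ζ = σ/ω_n = 0.560.
Overshoot: exp(−π·0.560/√(1−0.560²)) = 0.119, i.e. 11.9%.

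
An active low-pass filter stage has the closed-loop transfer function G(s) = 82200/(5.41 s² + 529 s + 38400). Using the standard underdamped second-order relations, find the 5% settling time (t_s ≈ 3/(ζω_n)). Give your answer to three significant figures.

t_s ≈ 0.0614 s

Dividing through by 5.41: denominator becomes s² + 97.78 s + 7098.
So ω_n = √7098 = 84.2 rad/s and ζ = 97.78/(2·84.2) = 0.580.
t_s ≈ 3/(ζω_n) = 0.0614 s.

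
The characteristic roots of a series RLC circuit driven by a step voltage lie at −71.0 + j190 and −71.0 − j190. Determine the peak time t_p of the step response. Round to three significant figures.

t_p = π/ω_d with ω_d = 190 (the imaginary part), so t_p = 0.0165 s.

t_p ≈ 0.0165 s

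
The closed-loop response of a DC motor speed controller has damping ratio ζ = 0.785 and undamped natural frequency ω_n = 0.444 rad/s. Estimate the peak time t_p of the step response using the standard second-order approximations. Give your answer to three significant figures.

The damped frequency is ω_d = ω_n√(1−ζ²) = 0.444·√(1−0.616) = 0.275 rad/s.
Peak time t_p = π/ω_d = π/0.275 = 11.4 s.

t_p ≈ 11.4 s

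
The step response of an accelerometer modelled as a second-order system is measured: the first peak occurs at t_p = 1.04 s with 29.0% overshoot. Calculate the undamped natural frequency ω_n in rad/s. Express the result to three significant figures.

From the overshoot, ζ = −ln(OS)/√(π²+ln²(OS)) = 0.367.
t_p = π/ω_d ⇒ ω_d = 3.02 rad/s; then ω_n = ω_d/√(1−ζ²) = 3.25 rad/s.

ω_n ≈ 3.25 rad/s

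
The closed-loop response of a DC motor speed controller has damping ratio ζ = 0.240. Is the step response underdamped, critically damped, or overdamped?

Since ζ = 0.240 < 1, the system is underdamped.

underdamped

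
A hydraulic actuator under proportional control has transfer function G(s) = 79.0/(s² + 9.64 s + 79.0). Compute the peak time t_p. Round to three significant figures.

Matching coefficients with s² + 2ζω_n s + ω_n² gives ω_n² = 79.0 ⇒ ω_n = 8.89 rad/s, and ζ = 9.64/(2ω_n) = 0.542.
The damped frequency ω_d = ω_n√(1−ζ²) = 7.47 rad/s. Then t_p = π/ω_d = 0.421 s.

t_p ≈ 0.421 s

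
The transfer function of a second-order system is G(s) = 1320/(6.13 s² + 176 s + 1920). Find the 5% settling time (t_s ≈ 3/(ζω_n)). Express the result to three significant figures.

t_s ≈ 0.209 s

Dividing through by 6.13: denominator becomes s² + 28.71 s + 313.2.
So ω_n = √313.2 = 17.7 rad/s and ζ = 28.71/(2·17.7) = 0.811.
t_s ≈ 3/(ζω_n) = 0.209 s.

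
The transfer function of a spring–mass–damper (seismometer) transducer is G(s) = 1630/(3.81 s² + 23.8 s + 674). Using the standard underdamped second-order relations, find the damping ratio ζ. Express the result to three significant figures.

Dividing through by 3.81: denominator becomes s² + 6.247 s + 176.9.
So ω_n = √176.9 = 13.3 rad/s and ζ = 6.247/(2·13.3) = 0.235.

ζ ≈ 0.235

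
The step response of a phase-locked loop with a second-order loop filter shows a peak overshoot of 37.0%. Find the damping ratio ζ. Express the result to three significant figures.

ζ ≈ 0.302

From %OS = 100·exp(−πζ/√(1−ζ²)), invert to get ζ = −ln(OS)/√(π² + ln²(OS)) with OS = 0.370.
−ln 0.370 = 0.9943, so ζ = 0.9943/√(π² + 0.9885) = 0.302.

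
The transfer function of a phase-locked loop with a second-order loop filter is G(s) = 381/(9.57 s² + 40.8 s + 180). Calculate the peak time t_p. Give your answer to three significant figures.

Dividing through by 9.57: denominator becomes s² + 4.263 s + 18.81.
So ω_n = √18.81 = 4.34 rad/s and ζ = 4.263/(2·4.34) = 0.492.
ω_d = 4.34·√(1 − 0.492²) = 3.78 rad/s. t_p = π/ω_d = 0.832 s.

t_p ≈ 0.832 s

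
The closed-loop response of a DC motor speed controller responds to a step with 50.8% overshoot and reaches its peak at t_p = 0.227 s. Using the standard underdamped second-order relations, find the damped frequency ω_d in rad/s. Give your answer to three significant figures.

ω_d ≈ 13.8 rad/s

t_p = π/ω_d, so ω_d = π/0.227 = 13.8 rad/s.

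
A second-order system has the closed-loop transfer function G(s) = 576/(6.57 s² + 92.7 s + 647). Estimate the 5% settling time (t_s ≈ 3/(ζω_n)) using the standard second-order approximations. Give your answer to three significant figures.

t_s ≈ 0.425 s

Dividing through by 6.57: denominator becomes s² + 14.11 s + 98.48.
So ω_n = √98.48 = 9.92 rad/s and ζ = 14.11/(2·9.92) = 0.711.
t_s ≈ 3/(ζω_n) = 0.425 s.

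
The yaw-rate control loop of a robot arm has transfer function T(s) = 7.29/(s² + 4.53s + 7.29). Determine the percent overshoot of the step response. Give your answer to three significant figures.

%OS ≈ 0.789%

Matching coefficients with s² + 2ζω_n s + ω_n² gives ω_n² = 7.29 ⇒ ω_n = 2.70 rad/s, and ζ = 4.53/(2ω_n) = 0.839.
%OS = 100 e^{−πζ/√(1−ζ²)} with ζ = 0.839 gives 0.789%.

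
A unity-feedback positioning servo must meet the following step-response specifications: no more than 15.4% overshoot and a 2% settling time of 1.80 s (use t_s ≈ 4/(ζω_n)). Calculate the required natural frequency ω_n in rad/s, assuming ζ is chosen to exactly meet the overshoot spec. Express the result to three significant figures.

ζ = −ln(OS)/√(π² + (ln OS)²). With OS = 0.154, ln OS = −1.871 and ζ = 1.871/3.656 = 0.512.
From t_s ≈ 4/(ζω_n): ω_n = 4/(ζ·t_s) = 4/(0.512·1.80) = 4.34 rad/s.

ω_n ≈ 4.34 rad/s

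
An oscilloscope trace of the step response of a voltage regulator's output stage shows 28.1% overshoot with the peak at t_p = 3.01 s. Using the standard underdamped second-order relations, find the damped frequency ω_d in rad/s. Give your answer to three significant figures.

ω_d ≈ 1.04 rad/s

t_p = π/ω_d, so ω_d = π/3.01 = 1.04 rad/s.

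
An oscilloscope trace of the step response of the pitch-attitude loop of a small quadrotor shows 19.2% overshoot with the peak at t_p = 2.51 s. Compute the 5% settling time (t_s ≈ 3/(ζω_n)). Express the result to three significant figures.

ζ from %OS: ζ = |ln 0.192|/√(π²+ln²0.192) = 0.465.
t_p = π/ω_d ⇒ ω_d = 1.25 rad/s; then ω_n = ω_d/√(1−ζ²) = 1.41 rad/s.
t_s ≈ 3/(ζω_n) = 3/(0.465·1.41) = 4.56 s.

t_s ≈ 4.56 s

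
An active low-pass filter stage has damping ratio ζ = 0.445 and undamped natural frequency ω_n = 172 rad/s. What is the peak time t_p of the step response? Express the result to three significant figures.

The damped frequency is ω_d = ω_n√(1−ζ²) = 172·√(1−0.198) = 154 rad/s.
Peak time t_p = π/ω_d = π/154 = 0.0204 s.

t_p ≈ 0.0204 s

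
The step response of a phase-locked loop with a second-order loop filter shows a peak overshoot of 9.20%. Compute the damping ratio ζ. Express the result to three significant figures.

ζ ≈ 0.605

From %OS = 100·exp(−πζ/√(1−ζ²)), invert to get ζ = −ln(OS)/√(π² + ln²(OS)) with OS = 0.0920.
−ln 0.0920 = 2.386, so ζ = 2.386/√(π² + 5.693) = 0.605.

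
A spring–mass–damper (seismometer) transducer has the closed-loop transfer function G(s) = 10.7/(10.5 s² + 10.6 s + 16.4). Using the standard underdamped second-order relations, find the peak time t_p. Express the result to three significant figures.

Dividing through by 10.5: denominator becomes s² + 1.010 s + 1.562.
So ω_n = √1.562 = 1.25 rad/s and ζ = 1.010/(2·1.25) = 0.404.
ω_d = 1.25·√(1 − 0.404²) = 1.14 rad/s. t_p = π/ω_d = 2.75 s.

t_p ≈ 2.75 s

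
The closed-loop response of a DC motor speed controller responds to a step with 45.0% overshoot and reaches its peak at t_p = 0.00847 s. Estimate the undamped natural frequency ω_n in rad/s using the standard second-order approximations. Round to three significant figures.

ω_n ≈ 383 rad/s

ζ from %OS: ζ = |ln 0.450|/√(π²+ln²0.450) = 0.246.
From t_p = π/ω_d, ω_d = π/0.00847 = 371 rad/s, so ω_n = ω_d/√(1−ζ²) = 383 rad/s.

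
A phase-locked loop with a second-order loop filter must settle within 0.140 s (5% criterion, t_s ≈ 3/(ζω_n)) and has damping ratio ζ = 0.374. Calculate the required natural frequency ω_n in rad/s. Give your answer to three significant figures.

Rearranging t_s ≈ 3/(ζω_n) gives ω_n = 3/(ζ·t_s) = 3/(0.374 × 0.140) = 57.3 rad/s.

ω_n ≈ 57.3 rad/s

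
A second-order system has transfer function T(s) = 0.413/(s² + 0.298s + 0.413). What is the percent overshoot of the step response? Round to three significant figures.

%OS ≈ 47.3%

Matching coefficients with s² + 2ζω_n s + ω_n² gives ω_n² = 0.413 ⇒ ω_n = 0.643 rad/s, and ζ = 0.298/(2ω_n) = 0.232.
%OS = 100·exp(−πζ/√(1−ζ²)) = 47.3%.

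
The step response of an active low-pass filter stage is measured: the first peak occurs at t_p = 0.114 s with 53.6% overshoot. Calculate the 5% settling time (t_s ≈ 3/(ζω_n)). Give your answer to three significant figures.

t_s ≈ 0.548 s

From the overshoot, ζ = −ln(OS)/√(π²+ln²(OS)) = 0.195.
t_p = π/ω_d ⇒ ω_d = 27.6 rad/s; then ω_n = ω_d/√(1−ζ²) = 28.1 rad/s.
t_s ≈ 3/(ζω_n) = 3/(0.195·28.1) = 0.548 s.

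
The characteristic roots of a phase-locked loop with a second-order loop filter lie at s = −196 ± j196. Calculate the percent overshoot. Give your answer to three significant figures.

%OS ≈ 4.32%

With σ = 196, ω_d = 196: ω_n = √(σ²+ω_d²) = 277 rad/s, ζ = σ/ω_n = 0.707.
%OS = 100·exp(−πζ/√(1−ζ²)) = 4.32%.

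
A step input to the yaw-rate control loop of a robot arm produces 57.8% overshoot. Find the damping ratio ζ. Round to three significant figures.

ζ ≈ 0.172

ζ = −ln(OS)/√(π² + (ln OS)²). With OS = 0.578, ln OS = −0.5482 and ζ = 0.5482/3.189 = 0.172.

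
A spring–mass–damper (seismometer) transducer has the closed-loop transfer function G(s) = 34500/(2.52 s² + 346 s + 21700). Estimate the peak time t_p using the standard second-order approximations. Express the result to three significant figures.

t_p ≈ 0.0503 s

Dividing through by 2.52: denominator becomes s² + 137.3 s + 8611.
So ω_n = √8611 = 92.8 rad/s and ζ = 137.3/(2·92.8) = 0.740.
ω_d = 92.8·√(1 − 0.740²) = 62.4 rad/s. t_p = π/ω_d = 0.0503 s.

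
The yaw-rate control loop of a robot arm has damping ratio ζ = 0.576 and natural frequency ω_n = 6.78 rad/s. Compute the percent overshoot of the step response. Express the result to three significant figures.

%OS ≈ 10.9%

For an underdamped second-order system, %OS = 100·exp(−πζ/√(1−ζ²)).
πζ/√(1−ζ²) = π·0.576/√(1−0.332) = 2.214, so %OS = 100·e^(−2.214) = 10.9%.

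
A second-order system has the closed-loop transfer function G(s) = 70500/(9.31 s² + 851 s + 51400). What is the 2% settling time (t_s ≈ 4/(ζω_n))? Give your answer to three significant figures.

t_s ≈ 0.0875 s

Dividing through by 9.31: denominator becomes s² + 91.41 s + 5521.
So ω_n = √5521 = 74.3 rad/s and ζ = 91.41/(2·74.3) = 0.615.
t_s ≈ 4/(ζω_n) = 0.0875 s.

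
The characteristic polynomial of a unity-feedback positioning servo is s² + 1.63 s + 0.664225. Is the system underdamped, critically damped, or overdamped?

a² − 4b = 1.63² − 4·0.664225 = 0 (repeated real root); the system is critically damped.

critically damped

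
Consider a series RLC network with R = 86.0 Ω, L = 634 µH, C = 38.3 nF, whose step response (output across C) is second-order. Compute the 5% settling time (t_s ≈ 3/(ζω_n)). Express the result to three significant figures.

t_s ≈ 0.0000442 s

For a series RLC circuit (capacitor voltage as output), ω_n = 1/√(LC) = 1/√(634 µH · 38.3 nF) = 203000 rad/s.
ζ = (R/2)·√(C/L) = (86.0/2)·√(38.3 nF/634 µH) = 0.334.
t_s ≈ 3/(ζω_n) = 0.0000442 s.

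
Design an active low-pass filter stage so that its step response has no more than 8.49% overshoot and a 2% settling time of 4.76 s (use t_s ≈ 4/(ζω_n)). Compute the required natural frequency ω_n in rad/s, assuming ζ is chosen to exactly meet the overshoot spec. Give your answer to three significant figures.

ω_n ≈ 1.36 rad/s

From %OS = 100·exp(−πζ/√(1−ζ²)), invert to get ζ = −ln(OS)/√(π² + ln²(OS)) with OS = 0.0849.
−ln 0.0849 = 2.466, so ζ = 2.466/√(π² + 6.083) = 0.617.
Then ω_n = 4/(ζ t_s) = 4/(0.617 × 4.76) = 1.36 rad/s.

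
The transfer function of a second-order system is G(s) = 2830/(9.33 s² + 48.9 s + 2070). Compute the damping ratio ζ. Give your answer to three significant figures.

ζ ≈ 0.176

Dividing through by 9.33: denominator becomes s² + 5.241 s + 221.9.
So ω_n = √221.9 = 14.9 rad/s and ζ = 5.241/(2·14.9) = 0.176.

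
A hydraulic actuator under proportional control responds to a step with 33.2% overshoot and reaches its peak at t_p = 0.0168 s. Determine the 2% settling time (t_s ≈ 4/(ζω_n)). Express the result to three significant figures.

t_s ≈ 0.0609 s

From the overshoot, ζ = −ln(OS)/√(π²+ln²(OS)) = 0.331.
From t_p = π/ω_d, ω_d = π/0.0168 = 187 rad/s, so ω_n = ω_d/√(1−ζ²) = 198 rad/s.
t_s ≈ 4/(ζω_n) = 4/(0.331·198) = 0.0609 s.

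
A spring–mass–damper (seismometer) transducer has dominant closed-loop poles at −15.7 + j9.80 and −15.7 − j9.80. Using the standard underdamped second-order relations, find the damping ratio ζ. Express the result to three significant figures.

ζ ≈ 0.848

With σ = 15.7, ω_d = 9.80: ω_n = √(σ²+ω_d²) = 18.5 rad/s, ζ = σ/ω_n = 0.848.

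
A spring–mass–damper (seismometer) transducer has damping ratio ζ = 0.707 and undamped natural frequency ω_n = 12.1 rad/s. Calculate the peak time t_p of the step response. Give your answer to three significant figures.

t_p ≈ 0.367 s

The damped frequency is ω_d = ω_n√(1−ζ²) = 12.1·√(1−0.500) = 8.56 rad/s.
Peak time t_p = π/ω_d = π/8.56 = 0.367 s.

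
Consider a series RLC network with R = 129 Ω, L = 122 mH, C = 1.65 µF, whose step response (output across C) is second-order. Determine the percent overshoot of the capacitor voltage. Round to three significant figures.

%OS ≈ 46.4%

For a series RLC circuit (capacitor voltage as output), ω_n = 1/√(LC) = 1/√(122 mH · 1.65 µF) = 2230 rad/s.
ζ = (R/2)·√(C/L) = (129/2)·√(1.65 µF/122 mH) = 0.237.
%OS = 100 e^{−πζ/√(1−ζ²)} with ζ = 0.237 gives 46.4%.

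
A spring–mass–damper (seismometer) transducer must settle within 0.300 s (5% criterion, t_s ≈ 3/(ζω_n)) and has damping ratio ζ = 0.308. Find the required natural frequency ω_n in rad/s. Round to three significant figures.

Rearranging t_s ≈ 3/(ζω_n) gives ω_n = 3/(ζ·t_s) = 3/(0.308 × 0.300) = 32.5 rad/s.

ω_n ≈ 32.5 rad/s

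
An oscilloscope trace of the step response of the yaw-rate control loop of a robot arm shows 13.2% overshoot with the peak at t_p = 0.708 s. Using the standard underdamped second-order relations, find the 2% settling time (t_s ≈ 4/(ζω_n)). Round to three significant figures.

ζ from %OS: ζ = |ln 0.132|/√(π²+ln²0.132) = 0.542.
t_p = π/ω_d ⇒ ω_d = 4.44 rad/s; then ω_n = ω_d/√(1−ζ²) = 5.28 rad/s.
t_s ≈ 4/(ζω_n) = 4/(0.542·5.28) = 1.40 s.

t_s ≈ 1.40 s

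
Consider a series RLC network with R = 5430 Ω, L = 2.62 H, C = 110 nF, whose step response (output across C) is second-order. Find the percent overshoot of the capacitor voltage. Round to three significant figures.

For a series RLC circuit (capacitor voltage as output), ω_n = 1/√(LC) = 1/√(2.62 H · 110 nF) = 1860 rad/s.
ζ = (R/2)·√(C/L) = (5430/2)·√(110 nF/2.62 H) = 0.556.
%OS = 100·exp(−πζ/√(1−ζ²)) = 12.2%.

%OS ≈ 12.2%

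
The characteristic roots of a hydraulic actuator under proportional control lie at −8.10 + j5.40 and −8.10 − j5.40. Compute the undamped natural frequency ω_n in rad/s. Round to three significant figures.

ω_n ≈ 9.73 rad/s

|pole| = ω_n = √(8.10² + 5.40²) = 9.73 rad/s; ζ = cos θ = σ/ω_n = 0.832.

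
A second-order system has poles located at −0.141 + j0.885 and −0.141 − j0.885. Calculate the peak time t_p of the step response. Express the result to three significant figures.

t_p ≈ 3.55 s

t_p = π/ω_d with ω_d = 0.885 (the imaginary part), so t_p = 3.55 s.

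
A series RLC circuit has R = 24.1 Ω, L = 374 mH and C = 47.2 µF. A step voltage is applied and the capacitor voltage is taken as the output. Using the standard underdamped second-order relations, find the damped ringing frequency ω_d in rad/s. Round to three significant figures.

ω_d ≈ 236 rad/s

For a series RLC circuit (capacitor voltage as output), ω_n = 1/√(LC) = 1/√(374 mH · 47.2 µF) = 238 rad/s.
ζ = (R/2)·√(C/L) = (24.1/2)·√(47.2 µF/374 mH) = 0.135.
ω_d = 238·√(1 − 0.135²) = 236 rad/s.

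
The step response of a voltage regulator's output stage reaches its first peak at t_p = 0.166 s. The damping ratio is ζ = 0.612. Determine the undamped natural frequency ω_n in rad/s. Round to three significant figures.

Peak time t_p = π/ω_d, so ω_d = π/t_p = π/0.166 = 18.9 rad/s.
ω_n = ω_d/√(1−ζ²) = 18.9/√0.625 = 23.9 rad/s.

ω_n ≈ 23.9 rad/s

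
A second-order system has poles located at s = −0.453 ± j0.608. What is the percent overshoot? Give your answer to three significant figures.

%OS ≈ 9.63%

With σ = 0.453, ω_d = 0.608: ω_n = √(σ²+ω_d²) = 0.758 rad/s, ζ = σ/ω_n = 0.597.
Overshoot: exp(−π·0.597/√(1−0.597²)) = 0.0963, i.e. 9.63%.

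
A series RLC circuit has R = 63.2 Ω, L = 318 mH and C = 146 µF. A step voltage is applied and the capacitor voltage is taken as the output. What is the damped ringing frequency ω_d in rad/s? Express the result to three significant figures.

ω_d ≈ 108 rad/s

For a series RLC circuit (capacitor voltage as output), ω_n = 1/√(LC) = 1/√(318 mH · 146 µF) = 147 rad/s.
ζ = (R/2)·√(C/L) = (63.2/2)·√(146 µF/318 mH) = 0.677.
ω_d = 147·√(1 − 0.677²) = 108 rad/s.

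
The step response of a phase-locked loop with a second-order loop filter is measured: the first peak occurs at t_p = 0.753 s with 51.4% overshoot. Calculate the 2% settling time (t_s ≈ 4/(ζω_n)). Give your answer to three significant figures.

t_s ≈ 4.53 s

ζ from %OS: ζ = |ln 0.514|/√(π²+ln²0.514) = 0.207.
t_p = π/ω_d ⇒ ω_d = 4.17 rad/s; then ω_n = ω_d/√(1−ζ²) = 4.26 rad/s.
t_s ≈ 4/(ζω_n) = 4/(0.207·4.26) = 4.53 s.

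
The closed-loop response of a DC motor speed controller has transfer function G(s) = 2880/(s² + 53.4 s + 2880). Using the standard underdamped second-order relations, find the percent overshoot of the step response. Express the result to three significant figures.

Comparing the denominator to s² + 2ζω_n s + ω_n²: ω_n = √2880 = 53.7 rad/s, and 2ζω_n = 53.4 so ζ = 53.4/(2·53.7) = 0.498.
%OS = 100 e^{−πζ/√(1−ζ²)} with ζ = 0.498 gives 16.5%.

%OS ≈ 16.5%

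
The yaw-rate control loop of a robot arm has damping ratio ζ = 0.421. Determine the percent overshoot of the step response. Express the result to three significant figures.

For an underdamped second-order system, %OS = 100·exp(−πζ/√(1−ζ²)).
πζ/√(1−ζ²) = π·0.421/√(1−0.177) = 1.458, so %OS = 100·e^(−1.458) = 23.3%.

%OS ≈ 23.3%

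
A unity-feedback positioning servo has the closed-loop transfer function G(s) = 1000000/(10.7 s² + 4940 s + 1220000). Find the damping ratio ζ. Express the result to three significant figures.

Dividing through by 10.7: denominator becomes s² + 461.7 s + 114000.
So ω_n = √114000 = 338 rad/s and ζ = 461.7/(2·338) = 0.684.

ζ ≈ 0.684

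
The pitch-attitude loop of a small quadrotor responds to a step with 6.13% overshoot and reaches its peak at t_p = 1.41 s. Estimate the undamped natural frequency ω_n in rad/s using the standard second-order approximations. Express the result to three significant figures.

ζ from %OS: ζ = |ln 0.0613|/√(π²+ln²0.0613) = 0.664.
t_p = π/ω_d ⇒ ω_d = 2.23 rad/s; then ω_n = ω_d/√(1−ζ²) = 2.98 rad/s.

ω_n ≈ 2.98 rad/s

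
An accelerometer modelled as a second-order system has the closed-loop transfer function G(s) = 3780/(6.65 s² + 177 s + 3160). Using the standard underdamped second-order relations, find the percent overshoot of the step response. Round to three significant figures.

%OS ≈ 8.88%

Dividing through by 6.65: denominator becomes s² + 26.62 s + 475.2.
So ω_n = √475.2 = 21.8 rad/s and ζ = 26.62/(2·21.8) = 0.611.
%OS = 100 e^{−πζ/√(1−ζ²)} with ζ = 0.611 gives 8.88%.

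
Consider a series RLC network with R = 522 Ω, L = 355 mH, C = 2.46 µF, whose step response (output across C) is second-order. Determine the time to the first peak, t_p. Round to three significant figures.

For a series RLC circuit (capacitor voltage as output), ω_n = 1/√(LC) = 1/√(355 mH · 2.46 µF) = 1070 rad/s.
ζ = (R/2)·√(C/L) = (522/2)·√(2.46 µF/355 mH) = 0.687.
The damped frequency ω_d = ω_n√(1−ζ²) = 778 rad/s. t_p = π/ω_d = 0.00404 s.

t_p ≈ 0.00404 s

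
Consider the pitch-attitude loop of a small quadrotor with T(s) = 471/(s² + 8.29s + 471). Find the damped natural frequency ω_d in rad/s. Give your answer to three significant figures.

ω_d ≈ 21.3 rad/s

Matching coefficients with s² + 2ζω_n s + ω_n² gives ω_n² = 471 ⇒ ω_n = 21.7 rad/s, and ζ = 8.29/(2ω_n) = 0.191.
The damped frequency ω_d = ω_n√(1−ζ²) = 21.3 rad/s.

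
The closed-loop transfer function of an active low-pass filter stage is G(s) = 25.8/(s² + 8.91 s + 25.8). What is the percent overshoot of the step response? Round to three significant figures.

ω_n = √25.8 = 5.08 rad/s; ζ = 8.91/(2·5.08) = 0.877.
%OS = 100·exp(−πζ/√(1−ζ²)) = 0.323%.

%OS ≈ 0.323%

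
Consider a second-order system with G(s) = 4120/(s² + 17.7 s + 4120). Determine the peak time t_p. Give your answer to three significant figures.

t_p ≈ 0.0494 s

Matching coefficients with s² + 2ζω_n s + ω_n² gives ω_n² = 4120 ⇒ ω_n = 64.2 rad/s, and ζ = 17.7/(2ω_n) = 0.138.
The damped frequency ω_d = ω_n√(1−ζ²) = 63.6 rad/s. Then t_p = π/ω_d = 0.0494 s.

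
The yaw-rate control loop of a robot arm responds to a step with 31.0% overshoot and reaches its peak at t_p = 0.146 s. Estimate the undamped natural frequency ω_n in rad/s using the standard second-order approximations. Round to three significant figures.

ω_n ≈ 23.0 rad/s

ζ from %OS: ζ = |ln 0.310|/√(π²+ln²0.310) = 0.349.
From t_p = π/ω_d, ω_d = π/0.146 = 21.5 rad/s, so ω_n = ω_d/√(1−ζ²) = 23.0 rad/s.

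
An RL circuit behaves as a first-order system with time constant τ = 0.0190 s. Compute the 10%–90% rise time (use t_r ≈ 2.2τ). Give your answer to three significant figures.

t_r ≈ 0.0418 s

t_r ≈ 2.2τ = 0.0418 s.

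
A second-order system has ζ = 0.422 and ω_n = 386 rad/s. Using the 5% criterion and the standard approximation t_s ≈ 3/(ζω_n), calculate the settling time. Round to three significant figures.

t_s ≈ 3/(ζω_n) = 3/(0.422 × 386) = 0.0184 s.

t_s ≈ 0.0184 s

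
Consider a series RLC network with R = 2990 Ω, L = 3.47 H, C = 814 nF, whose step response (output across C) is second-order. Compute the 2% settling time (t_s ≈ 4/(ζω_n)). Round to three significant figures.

For a series RLC circuit (capacitor voltage as output), ω_n = 1/√(LC) = 1/√(3.47 H · 814 nF) = 595 rad/s.
ζ = (R/2)·√(C/L) = (2990/2)·√(814 nF/3.47 H) = 0.724.
t_s ≈ 4/(ζω_n) = 0.00928 s.

t_s ≈ 0.00928 s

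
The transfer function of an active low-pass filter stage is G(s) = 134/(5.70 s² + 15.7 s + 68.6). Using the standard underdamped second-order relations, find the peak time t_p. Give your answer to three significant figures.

t_p ≈ 0.987 s

Dividing through by 5.70: denominator becomes s² + 2.754 s + 12.04.
So ω_n = √12.04 = 3.47 rad/s and ζ = 2.754/(2·3.47) = 0.397.
The damped frequency ω_d = ω_n√(1−ζ²) = 3.18 rad/s. t_p = π/ω_d = 0.987 s.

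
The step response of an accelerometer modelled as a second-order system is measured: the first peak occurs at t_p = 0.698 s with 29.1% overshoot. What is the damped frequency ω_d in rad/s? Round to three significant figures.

t_p = π/ω_d, so ω_d = π/0.698 = 4.50 rad/s.

ω_d ≈ 4.50 rad/s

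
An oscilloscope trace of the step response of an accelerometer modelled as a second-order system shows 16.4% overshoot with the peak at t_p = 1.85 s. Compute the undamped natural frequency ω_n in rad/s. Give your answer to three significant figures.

ω_n ≈ 1.96 rad/s

The overshoot fixes ζ = −ln(OS)/√(π²+ln²(OS)) = 0.499.
t_p = π/ω_d ⇒ ω_d = 1.70 rad/s; then ω_n = ω_d/√(1−ζ²) = 1.96 rad/s.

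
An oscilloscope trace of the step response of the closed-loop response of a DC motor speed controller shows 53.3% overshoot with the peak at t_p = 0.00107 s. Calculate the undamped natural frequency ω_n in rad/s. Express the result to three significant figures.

From the overshoot, ζ = −ln(OS)/√(π²+ln²(OS)) = 0.196.
t_p = π/ω_d ⇒ ω_d = 2940 rad/s; then ω_n = ω_d/√(1−ζ²) = 2990 rad/s.

ω_n ≈ 2990 rad/s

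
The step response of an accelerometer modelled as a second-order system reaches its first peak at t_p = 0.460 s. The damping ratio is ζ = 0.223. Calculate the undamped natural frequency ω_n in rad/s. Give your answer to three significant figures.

ω_n ≈ 7.01 rad/s

Peak time t_p = π/ω_d, so ω_d = π/t_p = π/0.460 = 6.83 rad/s.
ω_n = ω_d/√(1−ζ²) = 6.83/√0.950 = 7.01 rad/s.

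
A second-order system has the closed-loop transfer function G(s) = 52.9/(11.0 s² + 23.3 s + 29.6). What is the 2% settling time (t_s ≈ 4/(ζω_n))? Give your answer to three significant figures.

Dividing through by 11.0: denominator becomes s² + 2.118 s + 2.691.
So ω_n = √2.691 = 1.64 rad/s and ζ = 2.118/(2·1.64) = 0.646.
t_s ≈ 4/(ζω_n) = 3.78 s.

t_s ≈ 3.78 s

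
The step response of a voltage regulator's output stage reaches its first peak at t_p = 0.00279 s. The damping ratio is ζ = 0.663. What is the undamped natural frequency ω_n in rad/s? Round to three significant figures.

Peak time t_p = π/ω_d, so ω_d = π/t_p = π/0.00279 = 1130 rad/s.
ω_n = ω_d/√(1−ζ²) = 1130/√0.560 = 1500 rad/s.

ω_n ≈ 1500 rad/s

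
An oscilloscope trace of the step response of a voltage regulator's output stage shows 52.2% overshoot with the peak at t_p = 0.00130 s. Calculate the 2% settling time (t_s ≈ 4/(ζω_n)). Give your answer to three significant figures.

t_s ≈ 0.00800 s

From the overshoot, ζ = −ln(OS)/√(π²+ln²(OS)) = 0.203.
From t_p = π/ω_d, ω_d = π/0.00130 = 2420 rad/s, so ω_n = ω_d/√(1−ζ²) = 2470 rad/s.
t_s ≈ 4/(ζω_n) = 4/(0.203·2470) = 0.00800 s.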